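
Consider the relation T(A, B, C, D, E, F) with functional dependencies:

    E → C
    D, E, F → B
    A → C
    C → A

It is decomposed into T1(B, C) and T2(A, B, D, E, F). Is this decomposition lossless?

No

Common attributes: T1 ∩ T2 = {B}.
No dependency enlarges {B}, so (B)⁺ = {B}.
The closure contains neither all of T1 = {B, C} nor all of T2 = {A, B, D, E, F}, so the common attributes are not a superkey of either fragment. The join is lossy.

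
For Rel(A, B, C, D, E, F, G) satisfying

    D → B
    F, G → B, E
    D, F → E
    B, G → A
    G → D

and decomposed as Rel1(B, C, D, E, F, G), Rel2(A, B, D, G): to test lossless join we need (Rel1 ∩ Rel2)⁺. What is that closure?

Rel1 ∩ Rel2 = {B, D, G}.
B, G → A applies, adding A
Closure: {A, B, D, G}.

A, B, D, G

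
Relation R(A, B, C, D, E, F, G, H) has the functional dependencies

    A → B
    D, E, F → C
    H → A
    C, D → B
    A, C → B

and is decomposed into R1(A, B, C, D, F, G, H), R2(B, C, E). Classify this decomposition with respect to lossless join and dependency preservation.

Lossless test: (B, C)⁺ = {B, C}, which is a superkey of neither fragment — lossy.
Dependency preservation: the restricted closure of {D, E, F} across the fragments never reaches {C}, so D, E, F → C cannot be enforced without a join — not preserved.

lossy and not dependency-preserving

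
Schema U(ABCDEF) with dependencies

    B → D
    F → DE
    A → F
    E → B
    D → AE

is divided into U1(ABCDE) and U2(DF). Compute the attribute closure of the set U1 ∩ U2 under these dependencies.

ABDEF

U1 ∩ U2 = {D}.
D → AE applies, adding AE
A → F applies, adding F
E → B applies, adding B
Closure: {ABDEF}.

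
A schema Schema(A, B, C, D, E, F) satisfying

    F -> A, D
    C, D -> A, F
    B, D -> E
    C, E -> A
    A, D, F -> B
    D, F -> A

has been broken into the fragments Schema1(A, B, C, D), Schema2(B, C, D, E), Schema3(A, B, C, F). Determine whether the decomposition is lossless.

No

Chase test. Columns are A, B, C, D, E, F; row i has aⱼ where attribute j ∈ Schemai, else bᵢⱼ.
Initial tableau (one row per fragment):
  row 1: a1 a2 a3 a4 b15 b16
  row 2: b21 a2 a3 a4 a5 b26
  row 3: a1 a2 a3 b34 b35 a6
Rows 1 and 2 agree on C, D; apply C, D→A, F and equate their A, F entries.
Rows 1 and 2 agree on B, D; apply B, D→E and equate their E entries.
No row becomes fully distinguished — the join is lossy.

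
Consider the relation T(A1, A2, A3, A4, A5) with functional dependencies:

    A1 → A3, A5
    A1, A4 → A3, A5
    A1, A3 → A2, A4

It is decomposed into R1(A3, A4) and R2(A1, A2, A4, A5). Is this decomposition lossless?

No

Common attributes: R1 ∩ R2 = {A4}.
No dependency enlarges {A4}, so (A4)⁺ = {A4}.
The closure contains neither all of R1 = {A3, A4} nor all of R2 = {A1, A2, A4, A5}, so the common attributes are not a superkey of either fragment. The join is lossy.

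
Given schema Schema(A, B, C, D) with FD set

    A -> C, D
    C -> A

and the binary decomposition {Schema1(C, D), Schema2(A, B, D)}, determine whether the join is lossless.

Common attributes: Schema1 ∩ Schema2 = {D}.
No dependency enlarges {D}, so (D)⁺ = {D}.
The closure contains neither all of Schema1 = {C, D} nor all of Schema2 = {A, B, D}, so the common attributes are not a superkey of either fragment. The join is lossy.

No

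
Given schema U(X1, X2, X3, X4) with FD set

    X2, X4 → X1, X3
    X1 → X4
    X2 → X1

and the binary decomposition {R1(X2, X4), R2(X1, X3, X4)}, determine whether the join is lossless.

Common attributes: R1 ∩ R2 = {X4}.
No dependency enlarges {X4}, so (X4)⁺ = {X4}.
The closure contains neither all of R1 = {X2, X4} nor all of R2 = {X1, X3, X4}, so the common attributes are not a superkey of either fragment. The join is lossy.

No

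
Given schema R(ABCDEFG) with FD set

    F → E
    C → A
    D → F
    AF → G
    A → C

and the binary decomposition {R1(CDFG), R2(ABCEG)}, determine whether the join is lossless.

Common attributes: R1 ∩ R2 = {CG}.
Closure of {CG}: C → A applies, adding A. So (CG)⁺ = {ACG}.
The closure contains neither all of R1 = {CDFG} nor all of R2 = {ABCEG}, so the common attributes are not a superkey of either fragment. The join is lossy.

No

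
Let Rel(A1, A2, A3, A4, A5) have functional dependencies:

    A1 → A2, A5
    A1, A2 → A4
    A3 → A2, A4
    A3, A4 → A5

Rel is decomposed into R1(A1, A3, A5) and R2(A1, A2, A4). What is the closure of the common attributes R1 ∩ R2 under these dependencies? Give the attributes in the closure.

R1 ∩ R2 = {A1}.
A1 → A2, A5 applies, adding A2, A5
A1, A2 → A4 applies, adding A4
Closure: {A1, A2, A4, A5}.

A1, A2, A4, A5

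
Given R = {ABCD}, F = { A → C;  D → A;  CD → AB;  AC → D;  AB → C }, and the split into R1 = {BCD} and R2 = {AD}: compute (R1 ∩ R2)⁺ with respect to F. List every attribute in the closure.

R1 ∩ R2 = {D}.
D → A applies, adding A
A → C applies, adding C
CD → AB applies, adding B
Closure: {ABCD}.

ABCD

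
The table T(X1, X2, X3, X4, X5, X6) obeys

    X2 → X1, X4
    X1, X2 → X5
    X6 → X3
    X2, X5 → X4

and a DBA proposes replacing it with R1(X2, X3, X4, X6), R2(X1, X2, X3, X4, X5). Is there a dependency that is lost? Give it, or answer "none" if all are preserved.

none

X2 → X1, X4 lies within R2.
X1, X2 → X5 lies within R2.
X6 → X3 lies within R1.
X2, X5 → X4 lies within R2.
Every dependency is enforceable on the fragments, so the decomposition is dependency-preserving.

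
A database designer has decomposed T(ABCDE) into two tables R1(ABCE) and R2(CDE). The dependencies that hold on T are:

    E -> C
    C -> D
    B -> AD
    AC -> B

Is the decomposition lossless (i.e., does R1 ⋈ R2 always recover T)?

Common attributes: R1 ∩ R2 = {CE}.
Closure of {CE}: C → D applies, adding D. So (CE)⁺ = {CDE}.
This closure contains every attribute of R2, so R1 ∩ R2 → R2. The join is lossless.

Yes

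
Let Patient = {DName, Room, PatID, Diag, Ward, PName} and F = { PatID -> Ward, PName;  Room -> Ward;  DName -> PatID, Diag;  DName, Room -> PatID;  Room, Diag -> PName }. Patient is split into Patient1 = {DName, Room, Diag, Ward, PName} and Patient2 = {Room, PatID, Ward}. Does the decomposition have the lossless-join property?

Common attributes: Patient1 ∩ Patient2 = {Room, Ward}.
No dependency enlarges {Room, Ward}, so (Room, Ward)⁺ = {Room, Ward}.
The closure contains neither all of Patient1 = {DName, Room, Diag, Ward, PName} nor all of Patient2 = {Room, PatID, Ward}, so the common attributes are not a superkey of either fragment. The join is lossy.

No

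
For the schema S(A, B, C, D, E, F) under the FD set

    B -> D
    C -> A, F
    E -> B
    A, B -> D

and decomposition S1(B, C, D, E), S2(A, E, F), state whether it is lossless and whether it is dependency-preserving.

Lossless test: (E)⁺ = {B, D, E}, which is a superkey of neither fragment — lossy.
Dependency preservation: the restricted closure of {C} across the fragments never reaches {A, F}, so C → A, F cannot be enforced without a join — not preserved.

lossy and not dependency-preserving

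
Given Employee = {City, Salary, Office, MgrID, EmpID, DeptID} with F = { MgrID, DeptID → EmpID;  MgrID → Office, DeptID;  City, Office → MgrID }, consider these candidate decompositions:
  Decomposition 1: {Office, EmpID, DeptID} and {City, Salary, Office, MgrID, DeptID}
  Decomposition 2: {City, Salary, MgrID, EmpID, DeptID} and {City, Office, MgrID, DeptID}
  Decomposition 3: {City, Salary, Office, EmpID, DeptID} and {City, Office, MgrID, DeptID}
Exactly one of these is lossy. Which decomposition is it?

Decomposition 1

Decomposition 1: common = {Office, DeptID}, closure = {Office, DeptID} → lossy.
Decomposition 2: common = {City, MgrID, DeptID}, closure = {City, Office, MgrID, EmpID, DeptID} → lossless.
Decomposition 3: common = {City, Office, DeptID}, closure = {City, Office, MgrID, EmpID, DeptID} → lossless.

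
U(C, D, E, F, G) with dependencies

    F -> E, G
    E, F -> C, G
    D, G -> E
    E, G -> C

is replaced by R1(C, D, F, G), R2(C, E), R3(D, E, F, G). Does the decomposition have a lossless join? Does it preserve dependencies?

Lossless test (chase): Rows 1 and 3 agree on F; apply F→E, G and equate their E, G entries. Rows 1 and 3 agree on E, F; apply E, F→C, G and equate their C, G entries. Row 1 is now all distinguished symbols — the join is lossless.
Dependency preservation: the restricted closure of {E, G} across the fragments never reaches {C}, so E, G → C cannot be enforced without a join — not preserved.

lossless but not dependency-preserving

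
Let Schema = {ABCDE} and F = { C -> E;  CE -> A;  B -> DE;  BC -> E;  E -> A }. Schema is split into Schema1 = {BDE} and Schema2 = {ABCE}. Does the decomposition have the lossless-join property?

Yes

Common attributes: Schema1 ∩ Schema2 = {BE}.
Closure of {BE}: B → DE applies, adding D; E → A applies, adding A. So (BE)⁺ = {ABDE}.
This closure contains every attribute of Schema1, so Schema1 ∩ Schema2 → Schema1. The join is lossless.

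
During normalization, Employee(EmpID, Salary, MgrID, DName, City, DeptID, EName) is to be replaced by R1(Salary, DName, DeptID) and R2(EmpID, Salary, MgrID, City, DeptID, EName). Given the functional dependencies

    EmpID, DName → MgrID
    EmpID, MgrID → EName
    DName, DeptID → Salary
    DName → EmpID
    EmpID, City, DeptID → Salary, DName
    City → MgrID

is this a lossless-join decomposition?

No

Common attributes: R1 ∩ R2 = {Salary, DeptID}.
No dependency enlarges {Salary, DeptID}, so (Salary, DeptID)⁺ = {Salary, DeptID}.
The closure contains neither all of R1 = {Salary, DName, DeptID} nor all of R2 = {EmpID, Salary, MgrID, City, DeptID, EName}, so the common attributes are not a superkey of either fragment. The join is lossy.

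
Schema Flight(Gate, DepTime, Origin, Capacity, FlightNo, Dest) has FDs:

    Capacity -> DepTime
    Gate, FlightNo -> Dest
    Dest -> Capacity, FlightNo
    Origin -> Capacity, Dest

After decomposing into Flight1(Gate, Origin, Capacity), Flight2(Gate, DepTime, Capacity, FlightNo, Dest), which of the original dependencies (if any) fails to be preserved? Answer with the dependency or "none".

Check Origin → Capacity, Dest: no single fragment contains all of {Origin, Capacity, Dest}, and the restricted closure of {Origin} across the fragments never reaches {Capacity, Dest}.
Capacity → DepTime is preserved.
Gate, FlightNo → Dest is preserved.
Dest → Capacity, FlightNo is preserved.

Origin -> Capacity, Dest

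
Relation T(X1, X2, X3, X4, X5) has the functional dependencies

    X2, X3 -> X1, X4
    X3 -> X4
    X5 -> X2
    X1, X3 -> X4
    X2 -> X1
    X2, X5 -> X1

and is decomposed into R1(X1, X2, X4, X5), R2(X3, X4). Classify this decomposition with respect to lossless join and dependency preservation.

Lossless test: (X4)⁺ = {X4}, which is a superkey of neither fragment — lossy.
Dependency preservation: X2, X3 → X1, X4; X1, X3 → X4 are not contained in any single fragment, but the restricted closure of each left-hand side across the fragments still reaches the right-hand side; the remaining FDs each lie inside some fragment. All dependencies are preserved.

lossy but dependency-preserving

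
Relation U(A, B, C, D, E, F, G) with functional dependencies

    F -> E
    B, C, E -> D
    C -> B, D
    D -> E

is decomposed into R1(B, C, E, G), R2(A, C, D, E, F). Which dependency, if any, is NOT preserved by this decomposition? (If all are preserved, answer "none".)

none

F → E lies within R2.
B, C, E → D: restricted closure across fragments reaches D.
C → B, D: restricted closure across fragments reaches B, D.
D → E lies within R2.
Every dependency is enforceable on the fragments, so the decomposition is dependency-preserving.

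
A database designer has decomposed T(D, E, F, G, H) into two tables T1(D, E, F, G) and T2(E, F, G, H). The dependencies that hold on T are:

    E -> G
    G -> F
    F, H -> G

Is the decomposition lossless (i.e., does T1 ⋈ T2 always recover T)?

No

Common attributes: T1 ∩ T2 = {E, F, G}.
No dependency enlarges {E, F, G}, so (E, F, G)⁺ = {E, F, G}.
The closure contains neither all of T1 = {D, E, F, G} nor all of T2 = {E, F, G, H}, so the common attributes are not a superkey of either fragment. The join is lossy.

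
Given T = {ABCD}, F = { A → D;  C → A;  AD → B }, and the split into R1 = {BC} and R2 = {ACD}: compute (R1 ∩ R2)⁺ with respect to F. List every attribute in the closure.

ABCD

R1 ∩ R2 = {C}.
C → A applies, adding A
A → D applies, adding D
AD → B applies, adding B
Closure: {ABCD}.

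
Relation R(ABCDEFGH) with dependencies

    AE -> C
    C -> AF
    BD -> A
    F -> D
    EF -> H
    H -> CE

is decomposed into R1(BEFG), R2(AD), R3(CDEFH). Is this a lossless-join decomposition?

Chase test. Columns are ABCDEFGH; row i has aⱼ where attribute j ∈ Ri, else bᵢⱼ.
Initial tableau (one row per fragment):
  row 1: b11 a2 b13 b14 a5 a6 a7 b18
  row 2: a1 b22 b23 a4 b25 b26 b27 b28
  row 3: b31 b32 a3 a4 a5 a6 b37 a8
Rows 1 and 3 agree on F; apply F→D and equate their D entries.
Rows 1 and 3 agree on EF; apply EF→H and equate their H entries.
Rows 1 and 3 agree on H; apply H→CE and equate their CE entries.
Rows 1 and 3 agree on C; apply C→AF and equate their AF entries.
No row becomes fully distinguished — the join is lossy.

No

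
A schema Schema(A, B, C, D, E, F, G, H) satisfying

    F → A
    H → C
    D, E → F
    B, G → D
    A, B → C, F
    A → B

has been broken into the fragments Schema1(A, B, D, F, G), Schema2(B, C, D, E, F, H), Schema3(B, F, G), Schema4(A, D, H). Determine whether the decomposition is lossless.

No

Chase test. Columns are A, B, C, D, E, F, G, H; row i has aⱼ where attribute j ∈ Schemai, else bᵢⱼ.
Initial tableau (one row per fragment):
  row 1: a1 a2 b13 a4 b15 a6 a7 b18
  row 2: b21 a2 a3 a4 a5 a6 b27 a8
  row 3: b31 a2 b33 b34 b35 a6 a7 b38
  row 4: a1 b42 b43 a4 b45 b46 b47 a8
Rows 1 and 2 agree on F; apply F→A and equate their A entries.
Rows 1 and 3 agree on F; apply F→A and equate their A entries.
Rows 2 and 4 agree on H; apply H→C and equate their C entries.
Rows 1 and 3 agree on B, G; apply B, G→D and equate their D entries.
Rows 1 and 2 agree on A, B; apply A, B→C, F and equate their C, F entries.
Rows 1 and 3 agree on A, B; apply A, B→C, F and equate their C, F entries.
Rows 1 and 4 agree on A; apply A→B and equate their B entries.
Rows 1 and 4 agree on A, B; apply A, B→C, F and equate their C, F entries.
No row becomes fully distinguished — the join is lossy.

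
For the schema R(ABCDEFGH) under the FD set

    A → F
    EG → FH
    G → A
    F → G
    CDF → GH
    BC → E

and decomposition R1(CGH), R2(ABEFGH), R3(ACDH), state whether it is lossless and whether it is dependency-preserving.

lossy and not dependency-preserving

Lossless test (chase): Rows 2 and 3 agree on A; apply A→F and equate their F entries. Rows 1 and 2 agree on G; apply G→A and equate their A entries. Rows 2 and 3 agree on F; apply F→G and equate their G entries. Rows 1 and 2 agree on A; apply A→F and equate their F entries. No row becomes fully distinguished — the join is lossy.
Dependency preservation: the restricted closure of {BC} across the fragments never reaches {E}, so BC → E cannot be enforced without a join — not preserved.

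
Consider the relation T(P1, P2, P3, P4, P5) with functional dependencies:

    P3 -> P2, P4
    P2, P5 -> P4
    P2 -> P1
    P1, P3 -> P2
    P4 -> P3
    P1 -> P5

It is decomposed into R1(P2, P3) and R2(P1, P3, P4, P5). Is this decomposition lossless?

Common attributes: R1 ∩ R2 = {P3}.
Closure of {P3}: P3 → P2, P4 applies, adding P2, P4; P2 → P1 applies, adding P1; P1 → P5 applies, adding P5. So (P3)⁺ = {P1, P2, P3, P4, P5}.
This closure contains every attribute of R1, so R1 ∩ R2 → R1. The join is lossless.

Yes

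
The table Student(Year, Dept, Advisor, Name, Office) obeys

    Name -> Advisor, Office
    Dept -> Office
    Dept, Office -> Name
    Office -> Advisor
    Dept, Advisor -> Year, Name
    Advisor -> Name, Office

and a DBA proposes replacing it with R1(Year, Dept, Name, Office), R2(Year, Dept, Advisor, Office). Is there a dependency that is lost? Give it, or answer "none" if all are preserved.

Name → Advisor, Office: restricted closure across fragments reaches Advisor, Office.
Dept → Office lies within R1.
Dept, Office → Name lies within R1.
Office → Advisor lies within R2.
Dept, Advisor → Year, Name: restricted closure across fragments reaches Year, Name.
Advisor → Name, Office: restricted closure across fragments reaches Name, Office.
Every dependency is enforceable on the fragments, so the decomposition is dependency-preserving.

none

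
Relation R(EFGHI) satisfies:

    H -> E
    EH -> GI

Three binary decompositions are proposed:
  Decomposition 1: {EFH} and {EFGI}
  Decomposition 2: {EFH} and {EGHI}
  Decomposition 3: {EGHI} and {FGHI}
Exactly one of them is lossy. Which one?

Decomposition 1

Decomposition 1: common = {EF}, closure = {EF} → lossy.
Decomposition 2: common = {EH}, closure = {EGHI} → lossless.
Decomposition 3: common = {GHI}, closure = {EGHI} → lossless.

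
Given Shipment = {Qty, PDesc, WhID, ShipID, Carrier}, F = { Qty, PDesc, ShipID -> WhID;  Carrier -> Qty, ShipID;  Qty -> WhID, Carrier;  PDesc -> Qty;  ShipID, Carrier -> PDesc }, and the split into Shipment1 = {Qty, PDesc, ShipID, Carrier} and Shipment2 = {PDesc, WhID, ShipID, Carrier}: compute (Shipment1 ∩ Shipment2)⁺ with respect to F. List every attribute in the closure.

Qty, PDesc, WhID, ShipID, Carrier

Shipment1 ∩ Shipment2 = {PDesc, ShipID, Carrier}.
Carrier → Qty, ShipID applies, adding Qty
Qty → WhID, Carrier applies, adding WhID
Closure: {Qty, PDesc, WhID, ShipID, Carrier}.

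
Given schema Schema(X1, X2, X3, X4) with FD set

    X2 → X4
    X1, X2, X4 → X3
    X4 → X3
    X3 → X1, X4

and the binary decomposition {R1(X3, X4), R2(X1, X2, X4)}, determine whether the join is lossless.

Yes

Common attributes: R1 ∩ R2 = {X4}.
Closure of {X4}: X4 → X3 applies, adding X3; X3 → X1, X4 applies, adding X1. So (X4)⁺ = {X1, X3, X4}.
This closure contains every attribute of R1, so R1 ∩ R2 → R1. The join is lossless.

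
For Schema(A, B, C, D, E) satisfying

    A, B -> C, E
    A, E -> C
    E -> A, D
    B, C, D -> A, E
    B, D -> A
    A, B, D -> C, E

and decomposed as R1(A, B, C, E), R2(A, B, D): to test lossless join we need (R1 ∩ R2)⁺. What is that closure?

R1 ∩ R2 = {A, B}.
A, B → C, E applies, adding C, E
E → A, D applies, adding D
Closure: {A, B, C, D, E}.

A, B, C, D, E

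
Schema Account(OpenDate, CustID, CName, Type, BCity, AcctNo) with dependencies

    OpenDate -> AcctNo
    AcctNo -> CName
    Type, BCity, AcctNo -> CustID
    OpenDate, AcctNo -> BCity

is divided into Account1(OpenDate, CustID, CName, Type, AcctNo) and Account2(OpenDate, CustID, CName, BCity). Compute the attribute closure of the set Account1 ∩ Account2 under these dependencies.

OpenDate, CustID, CName, BCity, AcctNo

Account1 ∩ Account2 = {OpenDate, CustID, CName}.
OpenDate → AcctNo applies, adding AcctNo
OpenDate, AcctNo → BCity applies, adding BCity
Closure: {OpenDate, CustID, CName, BCity, AcctNo}.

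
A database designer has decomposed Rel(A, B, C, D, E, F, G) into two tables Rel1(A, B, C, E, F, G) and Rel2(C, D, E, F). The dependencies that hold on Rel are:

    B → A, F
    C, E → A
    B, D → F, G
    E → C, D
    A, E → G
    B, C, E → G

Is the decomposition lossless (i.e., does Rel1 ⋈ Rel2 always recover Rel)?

Common attributes: Rel1 ∩ Rel2 = {C, E, F}.
Closure of {C, E, F}: C, E → A applies, adding A; E → C, D applies, adding D; A, E → G applies, adding G. So (C, E, F)⁺ = {A, C, D, E, F, G}.
This closure contains every attribute of Rel2, so Rel1 ∩ Rel2 → Rel2. The join is lossless.

Yes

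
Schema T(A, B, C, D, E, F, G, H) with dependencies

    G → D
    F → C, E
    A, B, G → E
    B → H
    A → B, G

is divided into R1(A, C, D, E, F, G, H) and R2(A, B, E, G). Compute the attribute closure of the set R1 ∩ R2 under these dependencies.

A, B, D, E, G, H

R1 ∩ R2 = {A, E, G}.
G → D applies, adding D
A → B, G applies, adding B
B → H applies, adding H
Closure: {A, B, D, E, G, H}.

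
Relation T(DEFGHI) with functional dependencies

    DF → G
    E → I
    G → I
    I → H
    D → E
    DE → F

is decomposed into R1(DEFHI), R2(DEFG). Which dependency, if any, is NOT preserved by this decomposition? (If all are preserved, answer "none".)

Check G → I: no single fragment contains all of {GI}, and the restricted closure of {G} across the fragments never reaches {I}.
DF → G is preserved.
E → I is preserved.
I → H is preserved.
D → E is preserved.
DE → F is preserved.

G → I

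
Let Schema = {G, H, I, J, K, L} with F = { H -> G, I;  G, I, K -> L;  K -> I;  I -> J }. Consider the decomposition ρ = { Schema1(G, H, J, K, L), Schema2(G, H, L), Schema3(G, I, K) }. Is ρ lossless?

Yes

Chase test. Columns are G, H, I, J, K, L; row i has aⱼ where attribute j ∈ Schemai, else bᵢⱼ.
Initial tableau (one row per fragment):
  row 1: a1 a2 b13 a4 a5 a6
  row 2: a1 a2 b23 b24 b25 a6
  row 3: a1 b32 a3 b34 a5 b36
Rows 1 and 2 agree on H; apply H→G, I and equate their G, I entries.
Rows 1 and 3 agree on K; apply K→I and equate their I entries.
Rows 1 and 2 agree on I; apply I→J and equate their J entries.
Rows 1 and 3 agree on I; apply I→J and equate their J entries.
Rows 1 and 3 agree on G, I, K; apply G, I, K→L and equate their L entries.
Row 1 is now all distinguished symbols — the join is lossless.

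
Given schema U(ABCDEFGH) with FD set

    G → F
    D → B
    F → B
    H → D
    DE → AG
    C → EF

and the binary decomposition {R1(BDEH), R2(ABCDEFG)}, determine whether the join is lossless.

Common attributes: R1 ∩ R2 = {BDE}.
Closure of {BDE}: DE → AG applies, adding AG; G → F applies, adding F. So (BDE)⁺ = {ABDEFG}.
The closure contains neither all of R1 = {BDEH} nor all of R2 = {ABCDEFG}, so the common attributes are not a superkey of either fragment. The join is lossy.

No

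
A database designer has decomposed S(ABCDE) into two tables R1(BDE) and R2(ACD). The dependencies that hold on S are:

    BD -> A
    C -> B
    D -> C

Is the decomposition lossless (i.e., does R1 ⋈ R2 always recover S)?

Common attributes: R1 ∩ R2 = {D}.
Closure of {D}: D → C applies, adding C; C → B applies, adding B; BD → A applies, adding A. So (D)⁺ = {ABCD}.
This closure contains every attribute of R2, so R1 ∩ R2 → R2. The join is lossless.

Yes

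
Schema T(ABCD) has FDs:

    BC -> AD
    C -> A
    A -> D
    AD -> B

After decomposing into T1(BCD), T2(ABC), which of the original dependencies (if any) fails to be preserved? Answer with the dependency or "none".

A -> D

Check A → D: no single fragment contains all of {AD}, and the restricted closure of {A} across the fragments never reaches {D}.
BC → AD is preserved.
C → A is preserved.
AD → B is preserved.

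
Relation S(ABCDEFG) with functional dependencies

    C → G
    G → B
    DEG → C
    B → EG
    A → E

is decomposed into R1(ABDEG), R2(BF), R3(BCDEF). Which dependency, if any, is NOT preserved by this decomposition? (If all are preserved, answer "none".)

none

C → G: restricted closure across fragments reaches G.
G → B lies within R1.
DEG → C: restricted closure across fragments reaches C.
B → EG lies within R1.
A → E lies within R1.
Every dependency is enforceable on the fragments, so the decomposition is dependency-preserving.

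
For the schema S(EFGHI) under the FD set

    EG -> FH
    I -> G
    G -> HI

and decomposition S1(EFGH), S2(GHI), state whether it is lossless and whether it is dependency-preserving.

lossless and dependency-preserving

Lossless test: (GH)⁺ = {GHI}, which contains all of one fragment — lossless.
Dependency preservation: every FD's attributes lie within a single fragment, so each can be enforced locally — preserved.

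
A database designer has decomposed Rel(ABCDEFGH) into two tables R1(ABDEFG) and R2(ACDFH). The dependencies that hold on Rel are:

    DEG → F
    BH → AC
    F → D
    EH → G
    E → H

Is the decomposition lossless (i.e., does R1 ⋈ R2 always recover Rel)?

Common attributes: R1 ∩ R2 = {ADF}.
No dependency enlarges {ADF}, so (ADF)⁺ = {ADF}.
The closure contains neither all of R1 = {ABDEFG} nor all of R2 = {ACDFH}, so the common attributes are not a superkey of either fragment. The join is lossy.

No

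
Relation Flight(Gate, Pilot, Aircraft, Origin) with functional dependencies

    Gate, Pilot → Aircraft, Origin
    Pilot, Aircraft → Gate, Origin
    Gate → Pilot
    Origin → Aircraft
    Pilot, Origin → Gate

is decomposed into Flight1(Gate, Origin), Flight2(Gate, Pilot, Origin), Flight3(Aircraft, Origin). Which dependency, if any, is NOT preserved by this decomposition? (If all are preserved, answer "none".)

Check Pilot, Aircraft → Gate, Origin: no single fragment contains all of {Gate, Pilot, Aircraft, Origin}, and the restricted closure of {Pilot, Aircraft} across the fragments never reaches {Gate, Origin}.
Gate, Pilot → Aircraft, Origin is preserved.
Gate → Pilot is preserved.
Origin → Aircraft is preserved.
Pilot, Origin → Gate is preserved.

Pilot, Aircraft → Gate, Origin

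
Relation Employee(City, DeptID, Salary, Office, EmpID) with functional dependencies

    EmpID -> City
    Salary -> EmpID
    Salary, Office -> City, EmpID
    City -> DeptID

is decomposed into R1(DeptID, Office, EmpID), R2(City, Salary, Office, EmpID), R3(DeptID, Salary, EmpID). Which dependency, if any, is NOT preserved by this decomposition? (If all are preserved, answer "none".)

City -> DeptID

Check City → DeptID: no single fragment contains all of {City, DeptID}, and the restricted closure of {City} across the fragments never reaches {DeptID}.
EmpID → City is preserved.
Salary → EmpID is preserved.
Salary, Office → City, EmpID is preserved.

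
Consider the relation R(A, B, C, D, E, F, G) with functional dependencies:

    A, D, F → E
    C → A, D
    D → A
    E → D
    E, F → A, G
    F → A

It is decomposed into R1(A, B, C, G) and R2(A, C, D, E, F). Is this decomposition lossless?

No

Common attributes: R1 ∩ R2 = {A, C}.
Closure of {A, C}: C → A, D applies, adding D. So (A, C)⁺ = {A, C, D}.
The closure contains neither all of R1 = {A, B, C, G} nor all of R2 = {A, C, D, E, F}, so the common attributes are not a superkey of either fragment. The join is lossy.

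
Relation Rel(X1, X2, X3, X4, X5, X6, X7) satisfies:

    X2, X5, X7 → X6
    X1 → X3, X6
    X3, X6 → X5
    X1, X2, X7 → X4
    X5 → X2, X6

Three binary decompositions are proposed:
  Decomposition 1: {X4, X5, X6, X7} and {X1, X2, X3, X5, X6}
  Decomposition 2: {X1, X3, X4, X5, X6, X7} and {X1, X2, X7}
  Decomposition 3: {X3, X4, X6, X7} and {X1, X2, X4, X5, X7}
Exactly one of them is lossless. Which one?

Decomposition 2

Decomposition 1: common = {X5, X6}, closure = {X2, X5, X6} → lossy.
Decomposition 2: common = {X1, X7}, closure = {X1, X2, X3, X4, X5, X6, X7} → lossless.
Decomposition 3: common = {X4, X7}, closure = {X4, X7} → lossy.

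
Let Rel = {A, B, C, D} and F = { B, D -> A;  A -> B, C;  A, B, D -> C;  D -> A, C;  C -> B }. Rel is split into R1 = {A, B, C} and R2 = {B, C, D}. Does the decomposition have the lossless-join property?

No

Common attributes: R1 ∩ R2 = {B, C}.
No dependency enlarges {B, C}, so (B, C)⁺ = {B, C}.
The closure contains neither all of R1 = {A, B, C} nor all of R2 = {B, C, D}, so the common attributes are not a superkey of either fragment. The join is lossy.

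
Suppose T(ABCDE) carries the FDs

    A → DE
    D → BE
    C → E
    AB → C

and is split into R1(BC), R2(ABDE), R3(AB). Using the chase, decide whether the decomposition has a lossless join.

Chase test. Columns are ABCDE; row i has aⱼ where attribute j ∈ Ri, else bᵢⱼ.
Initial tableau (one row per fragment):
  row 1: b11 a2 a3 b14 b15
  row 2: a1 a2 b23 a4 a5
  row 3: a1 a2 b33 b34 b35
Rows 2 and 3 agree on A; apply A→DE and equate their DE entries.
Rows 2 and 3 agree on AB; apply AB→C and equate their C entries.
No row becomes fully distinguished — the join is lossy.

No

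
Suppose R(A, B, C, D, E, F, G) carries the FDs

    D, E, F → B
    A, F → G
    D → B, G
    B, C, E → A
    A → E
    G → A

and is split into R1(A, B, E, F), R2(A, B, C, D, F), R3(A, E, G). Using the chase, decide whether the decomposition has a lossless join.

Chase test. Columns are A, B, C, D, E, F, G; row i has aⱼ where attribute j ∈ Ri, else bᵢⱼ.
Initial tableau (one row per fragment):
  row 1: a1 a2 b13 b14 a5 a6 b17
  row 2: a1 a2 a3 a4 b25 a6 b27
  row 3: a1 b32 b33 b34 a5 b36 a7
Rows 1 and 2 agree on A, F; apply A, F→G and equate their G entries.
Rows 1 and 2 agree on A; apply A→E and equate their E entries.
No row becomes fully distinguished — the join is lossy.

No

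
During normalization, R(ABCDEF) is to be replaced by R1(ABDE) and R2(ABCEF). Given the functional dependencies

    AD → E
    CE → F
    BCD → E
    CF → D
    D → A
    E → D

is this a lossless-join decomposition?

Yes

Common attributes: R1 ∩ R2 = {ABE}.
Closure of {ABE}: E → D applies, adding D. So (ABE)⁺ = {ABDE}.
This closure contains every attribute of R1, so R1 ∩ R2 → R1. The join is lossless.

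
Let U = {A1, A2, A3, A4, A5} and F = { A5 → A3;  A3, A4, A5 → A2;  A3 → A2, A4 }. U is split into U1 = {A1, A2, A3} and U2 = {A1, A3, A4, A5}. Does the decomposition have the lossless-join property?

Yes

Common attributes: U1 ∩ U2 = {A1, A3}.
Closure of {A1, A3}: A3 → A2, A4 applies, adding A2, A4. So (A1, A3)⁺ = {A1, A2, A3, A4}.
This closure contains every attribute of U1, so U1 ∩ U2 → U1. The join is lossless.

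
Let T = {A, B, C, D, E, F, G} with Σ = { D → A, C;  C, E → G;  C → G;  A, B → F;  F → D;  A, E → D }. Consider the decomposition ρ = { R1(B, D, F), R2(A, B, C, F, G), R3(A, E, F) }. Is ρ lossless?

Chase test. Columns are A, B, C, D, E, F, G; row i has aⱼ where attribute j ∈ Ri, else bᵢⱼ.
Initial tableau (one row per fragment):
  row 1: b11 a2 b13 a4 b15 a6 b17
  row 2: a1 a2 a3 b24 b25 a6 a7
  row 3: a1 b32 b33 b34 a5 a6 b37
Rows 1 and 2 agree on F; apply F→D and equate their D entries.
Rows 1 and 3 agree on F; apply F→D and equate their D entries.
Rows 1 and 2 agree on D; apply D→A, C and equate their A, C entries.
Rows 1 and 3 agree on D; apply D→A, C and equate their A, C entries.
Rows 1 and 2 agree on C; apply C→G and equate their G entries.
Rows 1 and 3 agree on C; apply C→G and equate their G entries.
No row becomes fully distinguished — the join is lossy.

No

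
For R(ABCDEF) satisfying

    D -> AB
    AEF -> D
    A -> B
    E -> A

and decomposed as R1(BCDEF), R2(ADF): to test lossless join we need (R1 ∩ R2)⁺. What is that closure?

ABDF

R1 ∩ R2 = {DF}.
D → AB applies, adding AB
Closure: {ABDF}.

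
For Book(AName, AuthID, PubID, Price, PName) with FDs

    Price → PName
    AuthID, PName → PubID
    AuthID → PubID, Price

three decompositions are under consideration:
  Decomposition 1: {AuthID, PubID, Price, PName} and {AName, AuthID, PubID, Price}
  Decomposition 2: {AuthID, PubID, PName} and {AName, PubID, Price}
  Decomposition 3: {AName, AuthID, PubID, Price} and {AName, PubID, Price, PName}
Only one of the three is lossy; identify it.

Decomposition 2

Decomposition 1: common = {AuthID, PubID, Price}, closure = {AuthID, PubID, Price, PName} → lossless.
Decomposition 2: common = {PubID}, closure = {PubID} → lossy.
Decomposition 3: common = {AName, PubID, Price}, closure = {AName, PubID, Price, PName} → lossless.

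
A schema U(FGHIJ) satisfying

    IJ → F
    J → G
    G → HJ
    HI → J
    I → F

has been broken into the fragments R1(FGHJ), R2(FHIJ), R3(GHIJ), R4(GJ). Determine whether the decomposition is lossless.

Chase test. Columns are FGHIJ; row i has aⱼ where attribute j ∈ Ri, else bᵢⱼ.
Initial tableau (one row per fragment):
  row 1: a1 a2 a3 b14 a5
  row 2: a1 b22 a3 a4 a5
  row 3: b31 a2 a3 a4 a5
  row 4: b41 a2 b43 b44 a5
Rows 2 and 3 agree on IJ; apply IJ→F and equate their F entries.
Rows 1 and 2 agree on J; apply J→G and equate their G entries.
Rows 1 and 4 agree on G; apply G→HJ and equate their HJ entries.
Row 2 is now all distinguished symbols — the join is lossless.

Yes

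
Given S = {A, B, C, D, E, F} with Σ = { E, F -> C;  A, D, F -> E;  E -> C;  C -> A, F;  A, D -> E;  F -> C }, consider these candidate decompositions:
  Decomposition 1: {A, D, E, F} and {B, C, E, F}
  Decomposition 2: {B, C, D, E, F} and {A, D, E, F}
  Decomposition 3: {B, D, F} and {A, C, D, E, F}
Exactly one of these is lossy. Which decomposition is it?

Decomposition 1

Decomposition 1: common = {E, F}, closure = {A, C, E, F} → lossy.
Decomposition 2: common = {D, E, F}, closure = {A, C, D, E, F} → lossless.
Decomposition 3: common = {D, F}, closure = {A, C, D, E, F} → lossless.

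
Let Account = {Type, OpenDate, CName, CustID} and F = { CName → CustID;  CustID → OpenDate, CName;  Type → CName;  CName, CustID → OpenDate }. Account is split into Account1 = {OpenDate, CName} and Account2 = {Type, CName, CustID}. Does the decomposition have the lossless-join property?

Yes

Common attributes: Account1 ∩ Account2 = {CName}.
Closure of {CName}: CName → CustID applies, adding CustID; CustID → OpenDate, CName applies, adding OpenDate. So (CName)⁺ = {OpenDate, CName, CustID}.
This closure contains every attribute of Account1, so Account1 ∩ Account2 → Account1. The join is lossless.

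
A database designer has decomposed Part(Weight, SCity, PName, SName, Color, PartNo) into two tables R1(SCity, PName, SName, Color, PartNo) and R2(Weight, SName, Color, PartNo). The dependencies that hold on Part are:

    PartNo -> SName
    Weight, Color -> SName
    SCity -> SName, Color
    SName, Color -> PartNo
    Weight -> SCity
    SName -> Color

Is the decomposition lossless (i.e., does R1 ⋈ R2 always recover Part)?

No

Common attributes: R1 ∩ R2 = {SName, Color, PartNo}.
No dependency enlarges {SName, Color, PartNo}, so (SName, Color, PartNo)⁺ = {SName, Color, PartNo}.
The closure contains neither all of R1 = {SCity, PName, SName, Color, PartNo} nor all of R2 = {Weight, SName, Color, PartNo}, so the common attributes are not a superkey of either fragment. The join is lossy.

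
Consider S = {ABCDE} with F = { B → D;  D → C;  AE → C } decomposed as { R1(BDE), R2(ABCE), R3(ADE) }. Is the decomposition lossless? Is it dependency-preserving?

lossless but not dependency-preserving

Lossless test (chase): Rows 1 and 2 agree on B; apply B→D and equate their D entries. Rows 1 and 2 agree on D; apply D→C and equate their C entries. Rows 1 and 3 agree on D; apply D→C and equate their C entries. Row 2 is now all distinguished symbols — the join is lossless.
Dependency preservation: the restricted closure of {D} across the fragments never reaches {C}, so D → C cannot be enforced without a join — not preserved.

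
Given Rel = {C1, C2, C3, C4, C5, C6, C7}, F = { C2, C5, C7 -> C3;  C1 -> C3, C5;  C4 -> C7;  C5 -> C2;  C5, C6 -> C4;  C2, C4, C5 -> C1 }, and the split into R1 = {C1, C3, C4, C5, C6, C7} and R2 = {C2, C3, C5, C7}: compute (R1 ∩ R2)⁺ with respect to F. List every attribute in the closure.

C2, C3, C5, C7

R1 ∩ R2 = {C3, C5, C7}.
C5 → C2 applies, adding C2
Closure: {C2, C3, C5, C7}.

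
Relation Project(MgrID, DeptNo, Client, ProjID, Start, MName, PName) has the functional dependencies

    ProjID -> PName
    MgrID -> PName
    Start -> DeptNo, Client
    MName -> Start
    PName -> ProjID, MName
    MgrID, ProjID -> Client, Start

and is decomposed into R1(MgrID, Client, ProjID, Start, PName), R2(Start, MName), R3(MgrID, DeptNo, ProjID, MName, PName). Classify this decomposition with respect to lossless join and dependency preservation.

Lossless test (chase): Rows 1 and 2 agree on Start; apply Start→DeptNo, Client and equate their DeptNo, Client entries. Rows 2 and 3 agree on MName; apply MName→Start and equate their Start entries. Rows 1 and 3 agree on PName; apply PName→ProjID, MName and equate their ProjID, MName entries. Rows 1 and 3 agree on MgrID, ProjID; apply MgrID, ProjID→Client, Start and equate their Client, Start entries. Rows 1 and 3 agree on Start; apply Start→DeptNo, Client and equate their DeptNo, Client entries. Row 1 is now all distinguished symbols — the join is lossless.
Dependency preservation: the restricted closure of {Start} across the fragments never reaches {DeptNo, Client}, so Start → DeptNo, Client cannot be enforced without a join — not preserved.

lossless but not dependency-preserving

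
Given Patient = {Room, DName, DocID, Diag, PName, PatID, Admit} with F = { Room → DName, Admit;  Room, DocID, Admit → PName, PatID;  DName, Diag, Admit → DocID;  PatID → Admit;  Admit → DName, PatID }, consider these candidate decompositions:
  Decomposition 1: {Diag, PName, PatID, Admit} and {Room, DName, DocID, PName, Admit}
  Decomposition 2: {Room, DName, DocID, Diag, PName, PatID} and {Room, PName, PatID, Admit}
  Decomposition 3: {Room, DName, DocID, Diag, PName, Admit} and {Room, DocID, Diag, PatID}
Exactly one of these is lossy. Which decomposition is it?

Decomposition 1

Decomposition 1: common = {PName, Admit}, closure = {DName, PName, PatID, Admit} → lossy.
Decomposition 2: common = {Room, PName, PatID}, closure = {Room, DName, PName, PatID, Admit} → lossless.
Decomposition 3: common = {Room, DocID, Diag}, closure = {Room, DName, DocID, Diag, PName, PatID, Admit} → lossless.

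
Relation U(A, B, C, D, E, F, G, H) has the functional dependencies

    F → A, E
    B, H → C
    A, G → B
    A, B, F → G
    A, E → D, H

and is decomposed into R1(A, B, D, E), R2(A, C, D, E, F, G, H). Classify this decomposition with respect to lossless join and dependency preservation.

lossy and not dependency-preserving

Lossless test: (A, D, E)⁺ = {A, D, E, H}, which is a superkey of neither fragment — lossy.
Dependency preservation: the restricted closure of {B, H} across the fragments never reaches {C}, so B, H → C cannot be enforced without a join — not preserved.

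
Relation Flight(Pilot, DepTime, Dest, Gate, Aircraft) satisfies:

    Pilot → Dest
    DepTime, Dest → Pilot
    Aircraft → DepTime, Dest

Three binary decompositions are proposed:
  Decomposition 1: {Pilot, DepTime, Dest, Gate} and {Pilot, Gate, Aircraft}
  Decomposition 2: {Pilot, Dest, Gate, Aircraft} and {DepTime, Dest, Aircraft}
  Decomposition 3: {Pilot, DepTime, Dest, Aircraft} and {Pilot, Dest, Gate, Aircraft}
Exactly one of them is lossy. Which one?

Decomposition 1

Decomposition 1: common = {Pilot, Gate}, closure = {Pilot, Dest, Gate} → lossy.
Decomposition 2: common = {Dest, Aircraft}, closure = {Pilot, DepTime, Dest, Aircraft} → lossless.
Decomposition 3: common = {Pilot, Dest, Aircraft}, closure = {Pilot, DepTime, Dest, Aircraft} → lossless.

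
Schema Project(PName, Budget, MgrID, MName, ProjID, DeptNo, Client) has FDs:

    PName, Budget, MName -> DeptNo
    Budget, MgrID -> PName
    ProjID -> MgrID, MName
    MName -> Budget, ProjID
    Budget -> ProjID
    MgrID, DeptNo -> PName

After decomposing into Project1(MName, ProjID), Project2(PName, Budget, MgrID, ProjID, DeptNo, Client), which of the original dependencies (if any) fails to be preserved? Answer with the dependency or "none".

none

PName, Budget, MName → DeptNo: restricted closure across fragments reaches DeptNo.
Budget, MgrID → PName lies within Project2.
ProjID → MgrID, MName: restricted closure across fragments reaches MgrID, MName.
MName → Budget, ProjID: restricted closure across fragments reaches Budget, ProjID.
Budget → ProjID lies within Project2.
MgrID, DeptNo → PName lies within Project2.
Every dependency is enforceable on the fragments, so the decomposition is dependency-preserving.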